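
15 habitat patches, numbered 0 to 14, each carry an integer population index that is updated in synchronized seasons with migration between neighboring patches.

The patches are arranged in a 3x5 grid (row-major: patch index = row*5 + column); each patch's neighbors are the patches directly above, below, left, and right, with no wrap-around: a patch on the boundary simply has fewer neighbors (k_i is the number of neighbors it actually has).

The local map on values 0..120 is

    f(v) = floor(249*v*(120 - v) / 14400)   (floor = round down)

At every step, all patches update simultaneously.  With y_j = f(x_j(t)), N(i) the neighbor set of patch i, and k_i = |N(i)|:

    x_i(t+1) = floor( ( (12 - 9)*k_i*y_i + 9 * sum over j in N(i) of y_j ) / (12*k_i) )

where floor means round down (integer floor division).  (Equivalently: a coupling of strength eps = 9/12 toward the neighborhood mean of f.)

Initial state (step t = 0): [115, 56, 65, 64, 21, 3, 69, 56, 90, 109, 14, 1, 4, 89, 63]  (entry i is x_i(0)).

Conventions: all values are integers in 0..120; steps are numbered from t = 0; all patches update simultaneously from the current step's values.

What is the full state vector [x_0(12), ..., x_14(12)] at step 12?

Simulating step by step:
t=0: [115, 56, 65, 64, 21, 3, 69, 56, 90, 109, 14, 1, 4, 89, 63]
t=1: [27, 47, 61, 50, 39, 25, 39, 48, 46, 40, 9, 23, 29, 40, 40]
t=2: [48, 54, 60, 58, 56, 38, 50, 55, 57, 55, 33, 38, 49, 53, 55]
t=3: [57, 60, 61, 61, 61, 55, 57, 61, 61, 61, 52, 55, 58, 61, 61]
t=4: [61, 62, 62, 62, 62, 61, 61, 62, 62, 62, 61, 61, 61, 62, 62]
t=5: [62, 62, 62, 62, 62, 62, 62, 62, 62, 62, 62, 62, 62, 62, 62]
t=6: [62, 62, 62, 62, 62, 62, 62, 62, 62, 62, 62, 62, 62, 62, 62]
t=7: [62, 62, 62, 62, 62, 62, 62, 62, 62, 62, 62, 62, 62, 62, 62]
t=8: [62, 62, 62, 62, 62, 62, 62, 62, 62, 62, 62, 62, 62, 62, 62]
t=9: [62, 62, 62, 62, 62, 62, 62, 62, 62, 62, 62, 62, 62, 62, 62]
t=10: [62, 62, 62, 62, 62, 62, 62, 62, 62, 62, 62, 62, 62, 62, 62]
t=11: [62, 62, 62, 62, 62, 62, 62, 62, 62, 62, 62, 62, 62, 62, 62]
t=12: [62, 62, 62, 62, 62, 62, 62, 62, 62, 62, 62, 62, 62, 62, 62]

Answer: [62, 62, 62, 62, 62, 62, 62, 62, 62, 62, 62, 62, 62, 62, 62]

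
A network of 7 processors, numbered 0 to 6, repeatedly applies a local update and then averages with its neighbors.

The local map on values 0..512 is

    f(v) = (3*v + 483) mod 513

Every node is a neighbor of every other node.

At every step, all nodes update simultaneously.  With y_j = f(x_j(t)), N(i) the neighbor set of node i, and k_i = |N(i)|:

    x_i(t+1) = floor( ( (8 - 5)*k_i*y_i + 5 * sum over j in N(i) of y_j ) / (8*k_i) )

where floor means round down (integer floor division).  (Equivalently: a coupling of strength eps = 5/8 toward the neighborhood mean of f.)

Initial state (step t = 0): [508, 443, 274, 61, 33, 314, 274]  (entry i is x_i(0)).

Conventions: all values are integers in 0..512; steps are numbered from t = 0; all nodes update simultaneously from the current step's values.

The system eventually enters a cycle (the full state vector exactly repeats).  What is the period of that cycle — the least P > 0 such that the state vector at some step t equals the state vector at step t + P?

Simulating step by step:
t=0: [508, 443, 274, 61, 33, 314, 274]
t=1: [326, 273, 275, 241, 218, 308, 275]
t=2: [320, 277, 279, 251, 232, 306, 279]
t=3: [324, 289, 291, 268, 253, 313, 291]
t=4: [354, 325, 327, 308, 296, 345, 327]
t=5: [265, 380, 382, 366, 357, 397, 382]
t=6: [142, 96, 98, 85, 77, 110, 98]
t=7: [306, 268, 270, 259, 253, 280, 270]
t=8: [301, 270, 272, 263, 258, 280, 272]
t=9: [300, 275, 276, 269, 265, 283, 276]
t=10: [308, 287, 288, 283, 279, 294, 288]
t=11: [340, 323, 324, 320, 317, 329, 324]
t=12: [444, 431, 431, 428, 426, 435, 431]
t=13: [250, 239, 239, 237, 235, 243, 239]
t=14: [185, 176, 176, 175, 173, 180, 176]
t=15: [315, 447, 447, 446, 444, 450, 447]
t=16: [328, 296, 296, 296, 294, 299, 296]
t=17: [381, 355, 355, 355, 353, 357, 355]
t=18: [38, 17, 17, 17, 15, 18, 17]
t=19: [44, 27, 27, 27, 25, 28, 27]
t=20: [69, 56, 56, 56, 54, 56, 56]
t=21: [152, 141, 141, 141, 139, 141, 141]
t=22: [404, 395, 395, 395, 394, 395, 395]
t=23: [138, 131, 131, 131, 130, 131, 131]
t=24: [370, 364, 364, 364, 364, 364, 364]
t=25: [42, 37, 37, 37, 37, 37, 37]
t=26: [86, 82, 82, 82, 82, 82, 82]
t=27: [220, 217, 217, 217, 217, 217, 217]
t=28: [111, 108, 108, 108, 108, 108, 108]
t=29: [297, 294, 294, 294, 294, 294, 294]
t=30: [342, 339, 339, 339, 339, 339, 339]
t=31: [477, 474, 474, 474, 474, 474, 474]
t=32: [369, 366, 366, 366, 366, 366, 366]
t=33: [45, 42, 42, 42, 42, 42, 42]
t=34: [99, 96, 96, 96, 96, 96, 96]
t=35: [261, 258, 258, 258, 258, 258, 258]
t=36: [234, 231, 231, 231, 231, 231, 231]
t=37: [153, 150, 150, 150, 150, 150, 150]
t=38: [423, 420, 420, 420, 420, 420, 420]
t=39: [207, 204, 204, 204, 204, 204, 204]
t=40: [72, 69, 69, 69, 69, 69, 69]
t=41: [180, 177, 177, 177, 177, 177, 177]
t=42: [504, 501, 501, 501, 501, 501, 501]
t=43: [450, 447, 447, 447, 447, 447, 447]
t=44: [288, 285, 285, 285, 285, 285, 285]
t=45: [315, 312, 312, 312, 312, 312, 312]
t=46: [396, 393, 393, 393, 393, 393, 393]
t=47: [126, 123, 123, 123, 123, 123, 123]
t=48: [342, 339, 339, 339, 339, 339, 339]

Answer: 18
Key observation: The state at step 30, [342, 339, 339, 339, 339, 339, 339], reappears at step 48 — and no state repeats earlier — so the cycle the system enters has period 18.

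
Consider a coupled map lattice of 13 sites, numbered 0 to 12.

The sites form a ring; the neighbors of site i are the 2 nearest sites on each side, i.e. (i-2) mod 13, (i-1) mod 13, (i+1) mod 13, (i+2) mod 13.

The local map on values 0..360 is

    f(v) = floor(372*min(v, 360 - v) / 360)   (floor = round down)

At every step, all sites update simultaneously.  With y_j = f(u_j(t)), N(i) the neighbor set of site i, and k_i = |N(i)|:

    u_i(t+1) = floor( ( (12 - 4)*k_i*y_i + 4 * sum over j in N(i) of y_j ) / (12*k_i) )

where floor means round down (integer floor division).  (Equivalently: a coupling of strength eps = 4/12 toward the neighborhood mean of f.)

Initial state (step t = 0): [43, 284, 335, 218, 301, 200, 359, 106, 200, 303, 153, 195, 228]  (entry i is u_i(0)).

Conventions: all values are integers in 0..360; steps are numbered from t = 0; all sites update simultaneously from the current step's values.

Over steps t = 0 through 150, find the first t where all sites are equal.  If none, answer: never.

Answer: never
Key observation: The state at step 30 reappears at step 32 — the system is in a cycle of period 2 from step 30 on.  No step 0..32 is synchronized, and the cycle repeats forever, so no step up to 150 (or ever) has all sites equal.

Derivation:
t=0: [43, 284, 335, 218, 301, 200, 359, 106, 200, 303, 153, 195, 228]  (not all equal)
t=1: [63, 81, 44, 124, 68, 136, 42, 105, 137, 88, 149, 146, 128]  (not all equal)
t=2: [77, 86, 58, 113, 76, 122, 66, 106, 126, 106, 144, 136, 125]  (not all equal)
t=3: [87, 90, 69, 106, 82, 114, 82, 108, 122, 116, 141, 132, 123]  (not all equal)
t=4: [94, 95, 78, 103, 87, 110, 92, 111, 122, 122, 139, 130, 123]  (not all equal)
t=5: [101, 99, 85, 102, 92, 109, 100, 114, 123, 127, 138, 130, 124]  (not all equal)
t=6: [106, 103, 91, 103, 97, 109, 106, 117, 125, 130, 138, 131, 125]  (not all equal)
t=7: [111, 107, 97, 105, 101, 110, 111, 120, 128, 133, 138, 132, 127]  (not all equal)
t=8: [115, 111, 103, 107, 105, 112, 115, 124, 131, 135, 139, 134, 129]  (not all equal)
t=9: [119, 114, 108, 110, 109, 115, 119, 127, 134, 138, 140, 136, 131]  (not all equal)
t=10: [123, 118, 112, 113, 113, 118, 122, 130, 136, 140, 142, 138, 133]  (not all equal)
t=11: [127, 121, 116, 116, 117, 121, 126, 133, 139, 142, 144, 140, 136]  (not all equal)
t=12: [131, 125, 120, 120, 121, 125, 130, 136, 142, 145, 146, 143, 139]  (not all equal)
t=13: [135, 129, 125, 124, 125, 129, 134, 139, 145, 147, 148, 146, 142]  (not all equal)
t=14: [139, 133, 130, 129, 130, 133, 138, 142, 148, 150, 151, 149, 145]  (not all equal)
t=15: [143, 137, 134, 133, 134, 137, 142, 146, 151, 153, 154, 152, 148]  (not all equal)
t=16: [147, 141, 138, 137, 138, 141, 146, 150, 155, 157, 157, 156, 151]  (not all equal)
t=17: [151, 145, 142, 141, 142, 145, 150, 154, 159, 161, 161, 159, 155]  (not all equal)
t=18: [155, 149, 147, 145, 146, 149, 154, 158, 163, 165, 165, 163, 159]  (not all equal)
t=19: [159, 154, 151, 149, 151, 153, 158, 162, 167, 169, 169, 167, 163]  (not all equal)
t=20: [163, 159, 156, 154, 156, 158, 163, 166, 171, 173, 173, 171, 167]  (not all equal)
t=21: [168, 164, 161, 160, 161, 163, 167, 171, 175, 177, 177, 175, 171]  (not all equal)
t=22: [172, 169, 166, 165, 166, 168, 172, 175, 179, 181, 181, 179, 176]  (not all equal)
t=23: [177, 174, 171, 170, 171, 173, 177, 179, 183, 183, 183, 183, 180]  (not all equal)
t=24: [181, 179, 176, 175, 176, 178, 181, 183, 182, 182, 182, 182, 184]  (not all equal)
t=25: [183, 183, 181, 180, 181, 182, 183, 182, 183, 182, 182, 182, 181]  (not all equal)
t=26: [182, 182, 183, 185, 183, 183, 182, 182, 182, 182, 183, 183, 183]  (not all equal)
t=27: [182, 182, 182, 180, 181, 182, 182, 182, 182, 182, 182, 182, 182]  (not all equal)
t=28: [183, 183, 183, 185, 183, 183, 183, 183, 183, 183, 183, 183, 183]  (not all equal)
t=29: [182, 181, 181, 180, 181, 181, 182, 182, 182, 182, 182, 182, 182]  (not all equal)
t=30: [183, 184, 184, 185, 184, 184, 183, 183, 183, 183, 183, 183, 183]  (not all equal)
t=31: [181, 181, 181, 180, 181, 181, 181, 181, 182, 182, 182, 182, 181]  (not all equal)
t=32: [183, 184, 184, 185, 184, 184, 183, 183, 183, 183, 183, 183, 183]  (not all equal)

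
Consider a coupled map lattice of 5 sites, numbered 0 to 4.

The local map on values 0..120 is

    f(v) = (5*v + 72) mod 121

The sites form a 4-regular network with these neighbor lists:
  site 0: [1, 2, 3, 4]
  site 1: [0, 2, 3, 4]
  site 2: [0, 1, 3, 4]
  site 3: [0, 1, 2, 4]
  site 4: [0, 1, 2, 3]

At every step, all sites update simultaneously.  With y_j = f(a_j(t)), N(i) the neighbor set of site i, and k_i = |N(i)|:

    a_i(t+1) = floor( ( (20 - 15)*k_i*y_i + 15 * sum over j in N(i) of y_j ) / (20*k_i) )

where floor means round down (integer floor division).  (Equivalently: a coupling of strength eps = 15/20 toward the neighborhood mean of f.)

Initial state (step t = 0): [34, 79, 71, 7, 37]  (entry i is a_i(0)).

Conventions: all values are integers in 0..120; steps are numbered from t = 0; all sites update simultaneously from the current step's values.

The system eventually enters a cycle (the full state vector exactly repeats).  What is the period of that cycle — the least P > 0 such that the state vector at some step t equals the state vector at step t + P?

Answer: 5
Key observation: The state at step 41, [56, 57, 56, 57, 56], reappears at step 46 — and no state repeats earlier — so the cycle the system enters has period 5.

Derivation:
t=0: [34, 79, 71, 7, 37]
t=1: [54, 60, 58, 61, 55]
t=2: [71, 65, 72, 66, 71]
t=3: [54, 52, 54, 53, 54]
t=4: [97, 96, 97, 96, 97]
t=5: [71, 70, 71, 70, 71]
t=6: [62, 61, 62, 61, 62]
t=7: [17, 16, 17, 16, 17]
t=8: [34, 33, 34, 33, 34]
t=9: [43, 50, 43, 50, 43]
t=10: [58, 60, 58, 60, 58]
t=11: [78, 71, 78, 71, 78]
t=12: [85, 83, 85, 83, 85]
t=13: [9, 8, 9, 8, 9]
t=14: [115, 114, 115, 114, 115]
t=15: [40, 39, 40, 39, 40]
t=16: [28, 27, 28, 27, 28]
t=17: [89, 88, 89, 88, 89]
t=18: [31, 30, 31, 30, 31]
t=19: [104, 103, 104, 103, 104]
t=20: [106, 105, 106, 105, 106]
t=21: [116, 115, 116, 115, 116]
t=22: [45, 44, 45, 44, 45]
t=23: [53, 52, 53, 52, 53]
t=24: [93, 92, 93, 92, 93]
t=25: [51, 50, 51, 50, 51]
t=26: [83, 82, 83, 82, 83]
t=27: [46, 53, 46, 53, 46]
t=28: [73, 75, 73, 75, 73]
t=29: [77, 78, 77, 78, 77]
t=30: [95, 96, 95, 96, 95]
t=31: [64, 65, 64, 65, 64]
t=32: [30, 31, 30, 31, 30]
t=33: [102, 103, 102, 103, 102]
t=34: [99, 100, 99, 100, 99]
t=35: [84, 85, 84, 85, 84]
t=36: [9, 10, 9, 10, 9]
t=37: [73, 66, 73, 66, 73]
t=38: [60, 58, 60, 58, 60]
t=39: [50, 57, 50, 57, 50]
t=40: [93, 95, 93, 95, 93]
t=41: [56, 57, 56, 57, 56]
t=42: [111, 112, 111, 112, 111]
t=43: [23, 24, 23, 24, 23]
t=44: [67, 68, 67, 68, 67]
t=45: [45, 46, 45, 46, 45]
t=46: [56, 57, 56, 57, 56]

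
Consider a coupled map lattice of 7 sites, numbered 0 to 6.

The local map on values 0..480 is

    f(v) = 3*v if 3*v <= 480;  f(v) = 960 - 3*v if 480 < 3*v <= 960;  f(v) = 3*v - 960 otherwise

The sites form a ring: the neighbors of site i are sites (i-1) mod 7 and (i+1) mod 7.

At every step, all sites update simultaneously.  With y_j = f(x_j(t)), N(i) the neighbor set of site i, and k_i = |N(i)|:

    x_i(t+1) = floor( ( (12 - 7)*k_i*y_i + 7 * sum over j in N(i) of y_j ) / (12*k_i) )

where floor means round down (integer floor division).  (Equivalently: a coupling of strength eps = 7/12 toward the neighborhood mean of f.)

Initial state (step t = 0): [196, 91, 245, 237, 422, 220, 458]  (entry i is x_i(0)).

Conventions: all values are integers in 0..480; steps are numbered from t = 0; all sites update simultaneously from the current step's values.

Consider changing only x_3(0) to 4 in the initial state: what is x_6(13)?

Answer: x_6(13) = 403
Key observation: This trace re-runs the system from the modified initial state.

Derivation:
t=0: [196, 91, 245, 4, 422, 220, 458]
t=1: [355, 287, 176, 159, 218, 335, 368]
t=2: [114, 197, 348, 414, 279, 150, 103]
t=3: [340, 278, 224, 177, 264, 313, 359]
t=4: [95, 154, 281, 311, 201, 91, 72]
t=5: [316, 309, 191, 149, 236, 280, 252]
t=6: [74, 130, 301, 372, 270, 183, 123]
t=7: [313, 243, 183, 125, 227, 322, 338]
t=8: [91, 222, 348, 357, 227, 99, 30]
t=9: [225, 226, 153, 152, 235, 231, 203]
t=10: [303, 334, 406, 398, 317, 288, 307]
t=11: [44, 107, 188, 175, 100, 54, 59]
t=12: [200, 287, 385, 384, 299, 206, 159]
t=13: [318, 203, 166, 155, 182, 300, 403]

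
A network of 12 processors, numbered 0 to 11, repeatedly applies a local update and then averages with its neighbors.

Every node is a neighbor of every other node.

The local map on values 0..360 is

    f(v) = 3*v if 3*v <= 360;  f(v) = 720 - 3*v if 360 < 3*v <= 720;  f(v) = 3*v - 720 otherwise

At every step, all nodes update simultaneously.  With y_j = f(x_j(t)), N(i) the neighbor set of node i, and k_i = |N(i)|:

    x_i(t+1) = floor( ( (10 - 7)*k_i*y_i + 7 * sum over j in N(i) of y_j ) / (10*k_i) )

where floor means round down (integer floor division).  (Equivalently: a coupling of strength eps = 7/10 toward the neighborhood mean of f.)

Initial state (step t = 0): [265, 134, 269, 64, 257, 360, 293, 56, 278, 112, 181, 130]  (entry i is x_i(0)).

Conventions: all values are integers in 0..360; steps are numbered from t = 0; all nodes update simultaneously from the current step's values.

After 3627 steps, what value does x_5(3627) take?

Answer: x_5(3627) = 90
Key observation: The state at step 11, [91, 90, 91, 90, 91, 90, 90, 90, 91, 90, 90, 90], reappears at step 13: the system is in a cycle of period 2 from step 11 on.  Therefore the state at step 3627 equals the state at step 11 + ((3627 - 11) mod 2) = 11, which is [91, 90, 91, 90, 91, 90, 90, 90, 91, 90, 90, 90].

Derivation:
t=0: [265, 134, 269, 64, 257, 360, 293, 56, 278, 112, 181, 130]
t=1: [168, 225, 171, 196, 162, 235, 188, 190, 177, 230, 192, 228]
t=2: [149, 109, 147, 130, 154, 102, 135, 134, 143, 105, 132, 107]
t=3: [297, 310, 298, 310, 293, 305, 307, 307, 301, 307, 309, 308]
t=4: [187, 197, 188, 197, 184, 193, 194, 194, 190, 194, 196, 195]
t=5: [146, 139, 145, 139, 148, 142, 141, 141, 144, 141, 140, 140]
t=6: [290, 295, 291, 295, 289, 293, 294, 294, 292, 294, 295, 295]
t=7: [157, 160, 157, 160, 156, 159, 159, 159, 158, 159, 160, 160]
t=8: [245, 243, 245, 243, 245, 243, 243, 243, 244, 243, 243, 243]
t=9: [11, 10, 11, 10, 11, 10, 10, 10, 11, 10, 10, 10]
t=10: [31, 30, 31, 30, 31, 30, 30, 30, 31, 30, 30, 30]
t=11: [91, 90, 91, 90, 91, 90, 90, 90, 91, 90, 90, 90]
t=12: [271, 270, 271, 270, 271, 270, 270, 270, 271, 270, 270, 270]
t=13: [91, 90, 91, 90, 91, 90, 90, 90, 91, 90, 90, 90]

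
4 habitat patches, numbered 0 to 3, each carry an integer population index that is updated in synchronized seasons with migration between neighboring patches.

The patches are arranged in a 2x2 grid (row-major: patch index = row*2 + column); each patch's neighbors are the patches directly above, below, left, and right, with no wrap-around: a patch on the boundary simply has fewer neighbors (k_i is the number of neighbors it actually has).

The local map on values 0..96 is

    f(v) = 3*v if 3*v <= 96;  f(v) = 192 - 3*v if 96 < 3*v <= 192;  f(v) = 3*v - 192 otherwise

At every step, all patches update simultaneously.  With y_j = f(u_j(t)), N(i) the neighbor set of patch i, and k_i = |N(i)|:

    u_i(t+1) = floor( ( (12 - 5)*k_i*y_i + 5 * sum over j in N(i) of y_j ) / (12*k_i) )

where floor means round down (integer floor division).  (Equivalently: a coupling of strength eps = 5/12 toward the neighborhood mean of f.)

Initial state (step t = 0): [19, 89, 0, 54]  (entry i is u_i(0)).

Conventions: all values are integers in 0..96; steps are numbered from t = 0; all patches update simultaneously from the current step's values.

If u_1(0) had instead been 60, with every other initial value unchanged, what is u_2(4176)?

Simulating step by step:
t=0: [19, 60, 0, 54]
t=1: [35, 25, 18, 20]
t=2: [77, 74, 62, 61]
t=3: [30, 27, 13, 12]
t=4: [77, 73, 49, 46]
t=5: [37, 35, 45, 46]
t=6: [77, 78, 61, 61]
t=7: [33, 34, 15, 15]
t=8: [82, 81, 55, 54]
t=9: [47, 47, 33, 33]
t=10: [59, 59, 84, 84]
t=11: [24, 24, 50, 50]
t=12: [65, 65, 48, 48]
t=13: [12, 12, 38, 38]
t=14: [44, 44, 69, 69]
t=15: [50, 50, 24, 24]
t=16: [48, 48, 65, 65]
t=17: [38, 38, 12, 12]
t=18: [69, 69, 44, 44]
t=19: [24, 24, 50, 50]

Answer: u_2(4176) = 65
Key observation: The state at step 11, [24, 24, 50, 50], reappears at step 19: the system is in a cycle of period 8 from step 11 on.  Therefore the state at step 4176 equals the state at step 11 + ((4176 - 11) mod 8) = 16, which is [48, 48, 65, 65].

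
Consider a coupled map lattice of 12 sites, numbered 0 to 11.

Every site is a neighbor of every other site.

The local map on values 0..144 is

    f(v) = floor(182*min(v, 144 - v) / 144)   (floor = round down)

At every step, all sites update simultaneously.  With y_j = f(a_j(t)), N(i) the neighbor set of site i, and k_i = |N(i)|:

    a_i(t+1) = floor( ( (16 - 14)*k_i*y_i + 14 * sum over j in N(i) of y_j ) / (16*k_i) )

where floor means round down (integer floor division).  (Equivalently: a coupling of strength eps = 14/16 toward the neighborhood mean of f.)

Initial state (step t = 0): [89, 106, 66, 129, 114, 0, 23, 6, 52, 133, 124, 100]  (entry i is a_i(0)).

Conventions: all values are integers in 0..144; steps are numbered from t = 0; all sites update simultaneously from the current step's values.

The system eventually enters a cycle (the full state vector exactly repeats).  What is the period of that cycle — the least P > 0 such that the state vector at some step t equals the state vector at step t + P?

Answer: 8
Key observation: The state at step 7, [87, 87, 87, 87, 87, 87, 87, 87, 87, 87, 87, 87], reappears at step 15 — and no state repeats earlier — so the cycle the system enters has period 8.

Derivation:
t=0: [89, 106, 66, 129, 114, 0, 23, 6, 52, 133, 124, 100]
t=1: [38, 37, 39, 36, 37, 35, 37, 36, 38, 36, 36, 38]
t=2: [46, 46, 46, 46, 46, 46, 46, 46, 46, 46, 46, 46]
t=3: [58, 58, 58, 58, 58, 58, 58, 58, 58, 58, 58, 58]
t=4: [73, 73, 73, 73, 73, 73, 73, 73, 73, 73, 73, 73]
t=5: [89, 89, 89, 89, 89, 89, 89, 89, 89, 89, 89, 89]
t=6: [69, 69, 69, 69, 69, 69, 69, 69, 69, 69, 69, 69]
t=7: [87, 87, 87, 87, 87, 87, 87, 87, 87, 87, 87, 87]
t=8: [72, 72, 72, 72, 72, 72, 72, 72, 72, 72, 72, 72]
t=9: [91, 91, 91, 91, 91, 91, 91, 91, 91, 91, 91, 91]
t=10: [66, 66, 66, 66, 66, 66, 66, 66, 66, 66, 66, 66]
t=11: [83, 83, 83, 83, 83, 83, 83, 83, 83, 83, 83, 83]
t=12: [77, 77, 77, 77, 77, 77, 77, 77, 77, 77, 77, 77]
t=13: [84, 84, 84, 84, 84, 84, 84, 84, 84, 84, 84, 84]
t=14: [75, 75, 75, 75, 75, 75, 75, 75, 75, 75, 75, 75]
t=15: [87, 87, 87, 87, 87, 87, 87, 87, 87, 87, 87, 87]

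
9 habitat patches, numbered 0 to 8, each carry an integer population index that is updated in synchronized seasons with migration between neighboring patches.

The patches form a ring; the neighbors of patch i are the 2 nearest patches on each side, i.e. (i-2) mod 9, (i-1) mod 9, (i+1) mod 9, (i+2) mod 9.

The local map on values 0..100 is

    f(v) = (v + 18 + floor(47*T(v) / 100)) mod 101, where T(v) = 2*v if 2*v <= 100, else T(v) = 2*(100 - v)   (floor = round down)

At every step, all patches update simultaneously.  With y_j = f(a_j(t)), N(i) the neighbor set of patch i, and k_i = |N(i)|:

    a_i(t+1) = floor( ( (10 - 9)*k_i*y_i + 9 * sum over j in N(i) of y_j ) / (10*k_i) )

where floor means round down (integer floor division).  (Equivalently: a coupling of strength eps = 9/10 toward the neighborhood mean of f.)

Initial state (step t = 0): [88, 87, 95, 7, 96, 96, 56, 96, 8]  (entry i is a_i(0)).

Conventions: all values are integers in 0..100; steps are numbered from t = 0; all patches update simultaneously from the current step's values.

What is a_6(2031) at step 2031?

Simulating step by step:
t=0: [88, 87, 95, 7, 96, 96, 56, 96, 8]
t=1: [19, 23, 19, 17, 18, 18, 19, 19, 17]
t=2: [54, 53, 54, 54, 52, 52, 52, 52, 55]
t=3: [14, 14, 14, 14, 14, 14, 14, 14, 14]
t=4: [45, 45, 45, 45, 45, 45, 45, 45, 45]
t=5: [4, 4, 4, 4, 4, 4, 4, 4, 4]
t=6: [25, 25, 25, 25, 25, 25, 25, 25, 25]
t=7: [66, 66, 66, 66, 66, 66, 66, 66, 66]
t=8: [14, 14, 14, 14, 14, 14, 14, 14, 14]

Answer: a_6(2031) = 25
Key observation: The state at step 3, [14, 14, 14, 14, 14, 14, 14, 14, 14], reappears at step 8: the system is in a cycle of period 5 from step 3 on.  Therefore the state at step 2031 equals the state at step 3 + ((2031 - 3) mod 5) = 6, which is [25, 25, 25, 25, 25, 25, 25, 25, 25].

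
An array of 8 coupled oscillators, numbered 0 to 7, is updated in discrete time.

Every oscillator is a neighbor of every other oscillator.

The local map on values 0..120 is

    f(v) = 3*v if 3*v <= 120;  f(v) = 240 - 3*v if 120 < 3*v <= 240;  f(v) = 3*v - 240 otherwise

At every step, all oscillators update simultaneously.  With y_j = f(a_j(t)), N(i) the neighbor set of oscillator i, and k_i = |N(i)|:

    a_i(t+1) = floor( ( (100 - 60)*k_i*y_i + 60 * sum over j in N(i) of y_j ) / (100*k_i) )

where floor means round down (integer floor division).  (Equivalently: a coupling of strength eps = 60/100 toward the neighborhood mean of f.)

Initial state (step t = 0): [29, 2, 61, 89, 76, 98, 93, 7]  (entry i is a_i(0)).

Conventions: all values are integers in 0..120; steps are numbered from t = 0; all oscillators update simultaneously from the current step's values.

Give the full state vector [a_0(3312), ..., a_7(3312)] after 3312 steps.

Simulating step by step:
t=0: [29, 2, 61, 89, 76, 98, 93, 7]
t=1: [53, 27, 43, 34, 29, 42, 38, 32]
t=2: [92, 92, 102, 99, 94, 103, 103, 97]
t=3: [47, 47, 57, 54, 49, 58, 58, 52]
t=4: [87, 87, 77, 80, 85, 76, 76, 82]
t=5: [14, 14, 11, 8, 12, 12, 12, 10]
t=6: [37, 37, 34, 31, 35, 35, 35, 33]
t=7: [106, 106, 103, 100, 104, 104, 104, 102]
t=8: [73, 73, 70, 67, 71, 71, 71, 69]
t=9: [25, 25, 28, 31, 27, 27, 27, 29]
t=10: [79, 79, 82, 85, 81, 81, 81, 83]
t=11: [4, 4, 5, 8, 4, 4, 4, 6]
t=12: [13, 13, 14, 17, 13, 13, 13, 15]
t=13: [40, 40, 41, 44, 40, 40, 40, 42]
t=14: [118, 118, 117, 114, 118, 118, 118, 116]
t=15: [112, 112, 111, 108, 112, 112, 112, 110]
t=16: [94, 94, 93, 90, 94, 94, 94, 92]
t=17: [40, 40, 39, 36, 40, 40, 40, 38]
t=18: [118, 118, 117, 114, 118, 118, 118, 116]

Answer: [94, 94, 93, 90, 94, 94, 94, 92]
Key observation: The state at step 14, [118, 118, 117, 114, 118, 118, 118, 116], reappears at step 18: the system is in a cycle of period 4 from step 14 on.  Therefore the state at step 3312 equals the state at step 14 + ((3312 - 14) mod 4) = 16, which is [94, 94, 93, 90, 94, 94, 94, 92].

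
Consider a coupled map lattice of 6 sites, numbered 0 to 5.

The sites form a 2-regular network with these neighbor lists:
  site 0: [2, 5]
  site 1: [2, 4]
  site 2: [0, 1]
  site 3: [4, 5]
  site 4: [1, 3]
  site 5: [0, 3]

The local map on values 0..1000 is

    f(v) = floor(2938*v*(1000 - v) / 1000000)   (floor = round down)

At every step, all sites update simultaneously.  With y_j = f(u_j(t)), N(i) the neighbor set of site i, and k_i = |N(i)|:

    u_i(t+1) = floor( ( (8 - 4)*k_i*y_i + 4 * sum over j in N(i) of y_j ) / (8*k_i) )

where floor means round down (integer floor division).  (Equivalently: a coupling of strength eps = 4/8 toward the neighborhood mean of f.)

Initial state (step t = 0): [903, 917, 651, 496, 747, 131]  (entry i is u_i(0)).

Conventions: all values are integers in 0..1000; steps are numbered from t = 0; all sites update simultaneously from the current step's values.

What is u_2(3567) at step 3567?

Answer: u_2(3567) = 656
Key observation: The state at step 38, [663, 663, 663, 663, 663, 663], reappears at step 40: the system is in a cycle of period 2 from step 38 on.  Therefore the state at step 3567 equals the state at step 38 + ((3567 - 38) mod 2) = 39, which is [656, 656, 656, 656, 656, 656].

Derivation:
t=0: [903, 917, 651, 496, 747, 131]
t=1: [378, 417, 453, 589, 516, 414]
t=2: [705, 722, 715, 716, 722, 706]
t=3: [607, 591, 599, 598, 591, 606]
t=4: [701, 708, 705, 705, 709, 702]
t=5: [613, 607, 611, 610, 607, 613]
t=6: [696, 699, 698, 698, 699, 696]
t=7: [620, 618, 619, 619, 618, 620]
t=8: [692, 692, 692, 692, 692, 692]
t=9: [626, 626, 626, 626, 626, 626]
t=10: [687, 687, 687, 687, 687, 687]
t=11: [631, 631, 631, 631, 631, 631]
t=12: [684, 684, 684, 684, 684, 684]
t=13: [635, 635, 635, 635, 635, 635]
t=14: [680, 680, 680, 680, 680, 680]
t=15: [639, 639, 639, 639, 639, 639]
t=16: [677, 677, 677, 677, 677, 677]
t=17: [642, 642, 642, 642, 642, 642]
t=18: [675, 675, 675, 675, 675, 675]
t=19: [644, 644, 644, 644, 644, 644]
t=20: [673, 673, 673, 673, 673, 673]
t=21: [646, 646, 646, 646, 646, 646]
t=22: [671, 671, 671, 671, 671, 671]
t=23: [648, 648, 648, 648, 648, 648]
t=24: [670, 670, 670, 670, 670, 670]
t=25: [649, 649, 649, 649, 649, 649]
t=26: [669, 669, 669, 669, 669, 669]
t=27: [650, 650, 650, 650, 650, 650]
t=28: [668, 668, 668, 668, 668, 668]
t=29: [651, 651, 651, 651, 651, 651]
t=30: [667, 667, 667, 667, 667, 667]
t=31: [652, 652, 652, 652, 652, 652]
t=32: [666, 666, 666, 666, 666, 666]
t=33: [653, 653, 653, 653, 653, 653]
t=34: [665, 665, 665, 665, 665, 665]
t=35: [654, 654, 654, 654, 654, 654]
t=36: [664, 664, 664, 664, 664, 664]
t=37: [655, 655, 655, 655, 655, 655]
t=38: [663, 663, 663, 663, 663, 663]
t=39: [656, 656, 656, 656, 656, 656]
t=40: [663, 663, 663, 663, 663, 663]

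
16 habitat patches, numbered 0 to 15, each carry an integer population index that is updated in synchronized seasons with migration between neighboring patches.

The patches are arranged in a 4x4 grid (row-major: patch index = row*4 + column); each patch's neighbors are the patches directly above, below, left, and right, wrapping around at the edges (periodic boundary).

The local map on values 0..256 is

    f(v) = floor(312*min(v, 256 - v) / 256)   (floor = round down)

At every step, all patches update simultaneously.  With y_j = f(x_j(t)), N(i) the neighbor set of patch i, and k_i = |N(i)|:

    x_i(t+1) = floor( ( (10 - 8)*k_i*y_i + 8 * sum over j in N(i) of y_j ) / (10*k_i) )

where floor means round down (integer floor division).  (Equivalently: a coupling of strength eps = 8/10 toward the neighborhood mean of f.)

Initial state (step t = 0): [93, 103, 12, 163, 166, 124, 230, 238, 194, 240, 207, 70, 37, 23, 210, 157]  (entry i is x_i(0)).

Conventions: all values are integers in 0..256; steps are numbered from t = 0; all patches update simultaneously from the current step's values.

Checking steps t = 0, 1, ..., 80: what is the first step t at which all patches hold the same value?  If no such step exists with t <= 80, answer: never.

Simulating step by step:
t=0: [93, 103, 12, 163, 166, 124, 230, 238, 194, 240, 207, 70, 37, 23, 210, 157]  (not all equal)
t=1: [101, 86, 67, 76, 93, 87, 55, 71, 66, 66, 50, 72, 76, 54, 55, 83]  (not all equal)
t=2: [104, 95, 82, 96, 101, 94, 80, 89, 90, 78, 72, 82, 92, 81, 74, 87]  (not all equal)
t=3: [118, 110, 103, 111, 116, 108, 101, 108, 107, 100, 93, 101, 110, 102, 96, 104]  (not all equal)
t=4: [137, 131, 126, 132, 135, 130, 124, 130, 129, 123, 119, 124, 131, 126, 121, 127]  (not all equal)
t=5: [149, 151, 150, 151, 150, 150, 151, 150, 150, 150, 148, 151, 151, 150, 150, 151]  (not all equal)
t=6: [128, 128, 127, 128, 129, 128, 129, 127, 128, 129, 128, 128, 128, 128, 129, 127]  (not all equal)
t=7: [155, 155, 154, 154, 155, 154, 154, 154, 155, 155, 154, 155, 155, 155, 154, 155]  (not all equal)
t=8: [123, 123, 123, 123, 123, 123, 124, 123, 123, 123, 123, 123, 123, 123, 123, 123]  (not all equal)
t=9: [149, 149, 149, 149, 149, 149, 149, 149, 149, 149, 149, 149, 149, 149, 149, 149]  (all equal)

Answer: 9
Key observation: Synchronization is absorbing here: once all patches are equal they stay equal, and step 9 is the first all-equal step.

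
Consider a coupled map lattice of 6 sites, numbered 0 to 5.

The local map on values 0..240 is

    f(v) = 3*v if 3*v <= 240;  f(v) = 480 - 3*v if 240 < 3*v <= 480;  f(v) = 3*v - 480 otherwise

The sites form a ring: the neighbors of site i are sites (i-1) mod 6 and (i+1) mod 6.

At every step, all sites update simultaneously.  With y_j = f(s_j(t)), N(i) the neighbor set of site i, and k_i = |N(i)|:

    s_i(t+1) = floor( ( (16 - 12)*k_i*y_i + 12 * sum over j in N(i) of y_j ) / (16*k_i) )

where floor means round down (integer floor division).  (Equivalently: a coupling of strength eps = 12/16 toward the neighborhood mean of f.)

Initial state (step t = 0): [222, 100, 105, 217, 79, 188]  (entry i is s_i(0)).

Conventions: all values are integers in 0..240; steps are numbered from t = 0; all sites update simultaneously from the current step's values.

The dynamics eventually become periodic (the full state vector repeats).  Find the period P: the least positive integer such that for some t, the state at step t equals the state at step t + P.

Answer: 5
Key observation: The state at step 30, [232, 232, 233, 232, 232, 233], reappears at step 35 — and no state repeats earlier — so the cycle the system enters has period 5.

Derivation:
t=0: [222, 100, 105, 217, 79, 188]
t=1: [145, 176, 172, 193, 154, 179]
t=2: [50, 42, 64, 45, 63, 37]
t=3: [126, 159, 145, 176, 139, 154]
t=4: [33, 55, 30, 52, 40, 66]
t=5: [160, 112, 142, 117, 162, 131]
t=6: [86, 56, 115, 54, 82, 24]
t=7: [145, 175, 157, 178, 146, 189]
t=8: [60, 31, 39, 32, 63, 54]
t=9: [140, 134, 100, 138, 144, 178]
t=10: [64, 109, 99, 102, 57, 54]
t=11: [166, 178, 168, 176, 168, 176]
t=12: [42, 29, 44, 30, 42, 27]
t=13: [94, 118, 99, 119, 95, 114]
t=14: [148, 174, 139, 172, 146, 181]
t=15: [48, 47, 45, 48, 47, 45]
t=16: [139, 139, 140, 139, 139, 140]
t=17: [61, 61, 62, 61, 61, 62]
t=18: [184, 184, 183, 184, 184, 183]
t=19: [70, 70, 71, 70, 70, 71]
t=20: [211, 211, 210, 211, 211, 210]
t=21: [151, 151, 152, 151, 151, 152]
t=22: [25, 25, 26, 25, 25, 26]
t=23: [76, 76, 75, 76, 76, 75]
t=24: [226, 226, 227, 226, 226, 227]
t=25: [199, 199, 198, 199, 199, 198]
t=26: [115, 115, 116, 115, 115, 116]
t=27: [133, 133, 134, 133, 133, 134]
t=28: [79, 79, 80, 79, 79, 80]
t=29: [238, 238, 237, 238, 238, 237]
t=30: [232, 232, 233, 232, 232, 233]
t=31: [217, 217, 216, 217, 217, 216]
t=32: [169, 169, 170, 169, 169, 170]
t=33: [28, 28, 27, 28, 28, 27]
t=34: [82, 82, 83, 82, 82, 83]
t=35: [232, 232, 233, 232, 232, 233]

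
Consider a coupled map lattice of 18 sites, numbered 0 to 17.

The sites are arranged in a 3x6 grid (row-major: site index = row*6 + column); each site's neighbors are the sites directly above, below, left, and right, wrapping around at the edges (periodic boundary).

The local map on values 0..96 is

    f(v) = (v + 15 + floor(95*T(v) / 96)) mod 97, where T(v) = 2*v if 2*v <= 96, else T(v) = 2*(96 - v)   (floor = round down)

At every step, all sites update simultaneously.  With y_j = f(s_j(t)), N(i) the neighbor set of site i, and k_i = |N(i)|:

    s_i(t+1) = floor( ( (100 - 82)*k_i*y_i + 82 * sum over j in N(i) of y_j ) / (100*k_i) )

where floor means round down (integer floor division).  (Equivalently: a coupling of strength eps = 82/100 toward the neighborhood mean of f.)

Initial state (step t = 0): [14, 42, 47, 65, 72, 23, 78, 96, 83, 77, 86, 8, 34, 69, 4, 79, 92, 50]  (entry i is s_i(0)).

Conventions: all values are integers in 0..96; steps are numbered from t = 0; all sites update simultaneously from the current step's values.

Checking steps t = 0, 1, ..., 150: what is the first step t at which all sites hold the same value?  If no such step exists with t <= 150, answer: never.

Answer: never
Key observation: The state at step 10 reappears at step 12 — the system is in a cycle of period 2 from step 10 on.  No step 0..12 is synchronized, and the cycle repeats forever, so no step up to 150 (or ever) has all sites equal.

Derivation:
t=0: [14, 42, 47, 65, 72, 23, 78, 96, 83, 77, 86, 8, 34, 69, 4, 79, 92, 50]  (not all equal)
t=1: [46, 42, 38, 40, 40, 53, 31, 31, 31, 30, 29, 47, 41, 28, 36, 29, 33, 42]  (not all equal)
t=2: [40, 27, 29, 22, 29, 49, 35, 14, 16, 12, 24, 33, 29, 24, 13, 18, 20, 42]  (not all equal)
t=3: [43, 54, 60, 40, 62, 31, 27, 64, 44, 69, 45, 46, 39, 58, 54, 64, 54, 39]  (not all equal)
t=4: [48, 49, 49, 43, 40, 39, 54, 59, 47, 44, 49, 49, 52, 47, 49, 46, 46, 37]  (not all equal)
t=5: [53, 57, 56, 49, 46, 44, 56, 56, 55, 53, 52, 47, 51, 56, 58, 52, 46, 47]  (not all equal)
t=6: [53, 53, 54, 56, 55, 55, 55, 53, 53, 56, 56, 54, 55, 53, 53, 55, 56, 55]  (not all equal)
t=7: [54, 55, 55, 53, 53, 54, 55, 55, 55, 53, 53, 53, 54, 55, 55, 53, 53, 54]  (not all equal)
t=8: [54, 54, 54, 55, 55, 55, 54, 54, 54, 55, 56, 55, 54, 54, 54, 55, 55, 55]  (not all equal)
t=9: [54, 55, 54, 54, 53, 54, 54, 55, 54, 54, 53, 54, 54, 55, 54, 54, 53, 54]  (not all equal)
t=10: [54, 54, 54, 55, 55, 55, 54, 54, 54, 55, 55, 55, 54, 54, 54, 55, 55, 55]  (not all equal)
t=11: [54, 55, 54, 54, 54, 54, 54, 55, 54, 54, 54, 54, 54, 55, 54, 54, 54, 54]  (not all equal)
t=12: [54, 54, 54, 55, 55, 55, 54, 54, 54, 55, 55, 55, 54, 54, 54, 55, 55, 55]  (not all equal)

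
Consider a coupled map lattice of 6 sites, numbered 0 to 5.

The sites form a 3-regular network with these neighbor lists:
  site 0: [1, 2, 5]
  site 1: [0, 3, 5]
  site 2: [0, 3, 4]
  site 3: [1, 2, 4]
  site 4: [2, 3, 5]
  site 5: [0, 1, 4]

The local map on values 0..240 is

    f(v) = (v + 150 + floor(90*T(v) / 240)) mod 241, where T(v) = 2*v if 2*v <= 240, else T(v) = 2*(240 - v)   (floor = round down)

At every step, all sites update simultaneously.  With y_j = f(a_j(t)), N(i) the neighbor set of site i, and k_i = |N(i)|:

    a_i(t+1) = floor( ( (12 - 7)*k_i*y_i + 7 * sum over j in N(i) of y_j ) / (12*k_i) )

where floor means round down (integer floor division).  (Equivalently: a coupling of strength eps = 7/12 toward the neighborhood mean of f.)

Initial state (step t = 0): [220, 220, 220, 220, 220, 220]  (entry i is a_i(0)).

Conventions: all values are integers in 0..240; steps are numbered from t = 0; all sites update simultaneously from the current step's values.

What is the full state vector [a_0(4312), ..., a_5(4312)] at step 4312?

Answer: [213, 213, 213, 213, 213, 213]
Key observation: The state at step 3, [120, 120, 120, 120, 120, 120], reappears at step 14: the system is in a cycle of period 11 from step 3 on.  Therefore the state at step 4312 equals the state at step 3 + ((4312 - 3) mod 11) = 11, which is [213, 213, 213, 213, 213, 213].

Derivation:
t=0: [220, 220, 220, 220, 220, 220]
t=1: [144, 144, 144, 144, 144, 144]
t=2: [125, 125, 125, 125, 125, 125]
t=3: [120, 120, 120, 120, 120, 120]
t=4: [119, 119, 119, 119, 119, 119]
t=5: [117, 117, 117, 117, 117, 117]
t=6: [113, 113, 113, 113, 113, 113]
t=7: [106, 106, 106, 106, 106, 106]
t=8: [94, 94, 94, 94, 94, 94]
t=9: [73, 73, 73, 73, 73, 73]
t=10: [36, 36, 36, 36, 36, 36]
t=11: [213, 213, 213, 213, 213, 213]
t=12: [142, 142, 142, 142, 142, 142]
t=13: [124, 124, 124, 124, 124, 124]
t=14: [120, 120, 120, 120, 120, 120]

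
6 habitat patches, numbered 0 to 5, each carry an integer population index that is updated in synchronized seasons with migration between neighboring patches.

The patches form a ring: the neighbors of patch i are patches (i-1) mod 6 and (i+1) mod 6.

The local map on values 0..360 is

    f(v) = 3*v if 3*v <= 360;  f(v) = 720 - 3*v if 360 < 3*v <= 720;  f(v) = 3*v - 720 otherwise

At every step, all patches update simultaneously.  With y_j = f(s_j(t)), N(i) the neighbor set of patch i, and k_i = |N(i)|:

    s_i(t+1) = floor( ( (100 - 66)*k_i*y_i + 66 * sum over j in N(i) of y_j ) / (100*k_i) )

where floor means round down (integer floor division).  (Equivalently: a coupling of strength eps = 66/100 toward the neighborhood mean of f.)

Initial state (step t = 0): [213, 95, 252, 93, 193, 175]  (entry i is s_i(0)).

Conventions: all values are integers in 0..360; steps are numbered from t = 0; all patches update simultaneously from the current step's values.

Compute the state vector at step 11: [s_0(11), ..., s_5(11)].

Answer: [15, 23, 34, 44, 34, 23]

Derivation:
t=0: [213, 95, 252, 93, 193, 175]
t=1: [185, 135, 198, 153, 204, 139]
t=2: [260, 203, 232, 165, 222, 193]
t=3: [103, 65, 119, 102, 139, 85]
t=4: [253, 286, 286, 321, 288, 288]
t=5: [106, 105, 172, 175, 176, 109]
t=6: [319, 279, 237, 196, 237, 279]
t=7: [157, 120, 85, 50, 85, 120]
t=8: [322, 288, 255, 219, 255, 288]
t=9: [178, 144, 83, 51, 83, 144]
t=10: [253, 241, 230, 216, 230, 241]
t=11: [15, 23, 34, 44, 34, 23]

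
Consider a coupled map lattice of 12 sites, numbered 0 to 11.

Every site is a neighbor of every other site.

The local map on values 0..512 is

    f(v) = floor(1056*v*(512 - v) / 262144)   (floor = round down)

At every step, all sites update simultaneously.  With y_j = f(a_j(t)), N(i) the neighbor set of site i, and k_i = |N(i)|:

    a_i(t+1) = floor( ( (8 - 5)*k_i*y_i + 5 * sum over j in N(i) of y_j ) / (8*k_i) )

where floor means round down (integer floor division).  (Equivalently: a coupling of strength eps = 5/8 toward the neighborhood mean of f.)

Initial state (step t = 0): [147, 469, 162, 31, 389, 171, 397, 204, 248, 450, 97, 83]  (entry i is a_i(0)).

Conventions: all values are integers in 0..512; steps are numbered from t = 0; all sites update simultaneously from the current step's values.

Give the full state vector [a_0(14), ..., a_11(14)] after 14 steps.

Simulating step by step:
t=0: [147, 469, 162, 31, 389, 171, 397, 204, 248, 450, 97, 83]
t=1: [189, 146, 193, 139, 181, 195, 179, 201, 204, 156, 172, 166]
t=2: [239, 229, 240, 227, 237, 240, 237, 241, 241, 232, 236, 234]
t=3: [261, 261, 261, 261, 261, 261, 261, 262, 262, 261, 261, 261]
t=4: [263, 263, 263, 263, 263, 263, 263, 263, 263, 263, 263, 263]
t=5: [263, 263, 263, 263, 263, 263, 263, 263, 263, 263, 263, 263]
t=6: [263, 263, 263, 263, 263, 263, 263, 263, 263, 263, 263, 263]
t=7: [263, 263, 263, 263, 263, 263, 263, 263, 263, 263, 263, 263]
t=8: [263, 263, 263, 263, 263, 263, 263, 263, 263, 263, 263, 263]
t=9: [263, 263, 263, 263, 263, 263, 263, 263, 263, 263, 263, 263]
t=10: [263, 263, 263, 263, 263, 263, 263, 263, 263, 263, 263, 263]
t=11: [263, 263, 263, 263, 263, 263, 263, 263, 263, 263, 263, 263]
t=12: [263, 263, 263, 263, 263, 263, 263, 263, 263, 263, 263, 263]
t=13: [263, 263, 263, 263, 263, 263, 263, 263, 263, 263, 263, 263]
t=14: [263, 263, 263, 263, 263, 263, 263, 263, 263, 263, 263, 263]

Answer: [263, 263, 263, 263, 263, 263, 263, 263, 263, 263, 263, 263]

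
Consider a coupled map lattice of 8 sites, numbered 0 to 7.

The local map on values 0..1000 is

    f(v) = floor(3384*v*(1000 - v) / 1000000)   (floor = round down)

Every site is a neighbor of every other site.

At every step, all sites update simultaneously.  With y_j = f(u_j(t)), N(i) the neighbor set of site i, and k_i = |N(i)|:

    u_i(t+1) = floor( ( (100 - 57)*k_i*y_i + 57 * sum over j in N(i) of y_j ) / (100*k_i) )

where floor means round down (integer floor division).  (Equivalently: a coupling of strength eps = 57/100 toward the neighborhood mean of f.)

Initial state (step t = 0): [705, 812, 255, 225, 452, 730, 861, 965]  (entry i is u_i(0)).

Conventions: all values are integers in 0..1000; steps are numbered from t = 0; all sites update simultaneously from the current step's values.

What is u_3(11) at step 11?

Simulating step by step:
t=0: [705, 812, 255, 225, 452, 730, 861, 965]
t=1: [609, 544, 588, 569, 656, 596, 505, 403]
t=2: [812, 824, 817, 820, 797, 815, 826, 815]
t=3: [510, 501, 506, 504, 521, 508, 500, 508]
t=4: [845, 845, 845, 845, 844, 845, 845, 845]
t=5: [443, 443, 443, 443, 443, 443, 443, 443]
t=6: [835, 835, 835, 835, 835, 835, 835, 835]
t=7: [466, 466, 466, 466, 466, 466, 466, 466]
t=8: [842, 842, 842, 842, 842, 842, 842, 842]
t=9: [450, 450, 450, 450, 450, 450, 450, 450]
t=10: [837, 837, 837, 837, 837, 837, 837, 837]
t=11: [461, 461, 461, 461, 461, 461, 461, 461]

Answer: u_3(11) = 461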